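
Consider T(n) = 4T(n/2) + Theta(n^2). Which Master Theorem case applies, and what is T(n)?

Master Theorem for T(n) = 4T(n/2) + O(n^2):

a = 4, b = 2, c = 2
log_b(a) = log_2(4) = 2.0000

Case 2: c = 2 = log_2(4) = 2.0000
T(n) = O(n^2 log n) = O(n^2 log n)

For T(n) = 4T(n/2) + O(n^2): log_2(4) = 2.0000. This is Case 2 of the Master Theorem (c = log_b(a), equal work at all levels), giving O(n^2 log n).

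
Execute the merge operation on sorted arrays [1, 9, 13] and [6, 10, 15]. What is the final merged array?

Merging process:

Compare 1 vs 6: take 1 from left. Merged: [1]
Compare 9 vs 6: take 6 from right. Merged: [1, 6]
Compare 9 vs 10: take 9 from left. Merged: [1, 6, 9]
Compare 13 vs 10: take 10 from right. Merged: [1, 6, 9, 10]
Compare 13 vs 15: take 13 from left. Merged: [1, 6, 9, 10, 13]
Append remaining from right: [15]. Merged: [1, 6, 9, 10, 13, 15]

Final merged array: [1, 6, 9, 10, 13, 15]
Total comparisons: 5

The merged array is [1, 6, 9, 10, 13, 15], requiring 5 comparisons. The merge step runs in O(n) time where n is the total number of elements.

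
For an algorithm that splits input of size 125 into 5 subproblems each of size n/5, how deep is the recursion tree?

For divide and conquer with division factor 5:

Problem sizes at each level:
Level 0: 125
Level 1: 25
Level 2: 5
Level 3: 1

The root is level 0 and the size-1 base case is level 3 (the tree spans levels 0 through 3, i.e. 4 levels counting the root), so the depth is the number of divisions: log_5(125) = 3

The recursion tree depth is log_5(125) = 3. At each level, the problem size is divided by 5, so it takes 3 divisions to reduce to a base case of size 1. The algorithm makes 5 recursive calls at each level.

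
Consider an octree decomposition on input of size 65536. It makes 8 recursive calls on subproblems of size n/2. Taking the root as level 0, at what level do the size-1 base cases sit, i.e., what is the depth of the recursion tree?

For divide and conquer with division factor 2:

Problem sizes at each level:
Level 0: 65536
Level 1: 32768
Level 2: 16384
Level 3: 8192
Level 4: 4096
Level 5: 2048
Level 6: 1024
Level 7: 512
Level 8: 256
Level 9: 128
Level 10: 64
Level 11: 32
Level 12: 16
Level 13: 8
Level 14: 4
Level 15: 2
Level 16: 1

The root is level 0 and the size-1 base case is level 16 (the tree spans levels 0 through 16, i.e. 17 levels counting the root), so the depth is the number of divisions: log_2(65536) = 16

The recursion tree depth is log_2(65536) = 16. At each level, the problem size is divided by 2, so it takes 16 divisions to reduce to a base case of size 1. The algorithm makes 8 recursive calls at each level.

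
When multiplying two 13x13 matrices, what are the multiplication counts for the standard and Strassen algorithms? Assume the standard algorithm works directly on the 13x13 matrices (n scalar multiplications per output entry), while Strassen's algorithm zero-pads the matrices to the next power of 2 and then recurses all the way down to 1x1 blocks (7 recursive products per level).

Matrix multiplication for 13x13 matrices:

Strassen's algorithm requires power-of-2 dimensions. Pad 13x13 to 16x16 (next power of 2).

Standard algorithm: 13^3 = 2197 multiplications
Strassen's algorithm: 7^(log2(16)) = 7^4 = 2401 multiplications
Difference: 2197 - 2401 = -204 (Strassen uses MORE here due to padding overhead — for small or just-over-power-of-2 n, padding can outweigh the per-level savings)

Standard: 2197 multiplications (13^3). Strassen: 2401 multiplications (7^4, after padding to 16x16). Strassen reduces 8 recursive multiplications to 7 at each level.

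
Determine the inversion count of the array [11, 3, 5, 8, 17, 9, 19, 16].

Finding inversions in [11, 3, 5, 8, 17, 9, 19, 16]:

(0, 1): arr[0]=11 > arr[1]=3
(0, 2): arr[0]=11 > arr[2]=5
(0, 3): arr[0]=11 > arr[3]=8
(0, 5): arr[0]=11 > arr[5]=9
(4, 5): arr[4]=17 > arr[5]=9
(4, 7): arr[4]=17 > arr[7]=16
(6, 7): arr[6]=19 > arr[7]=16

Total inversions: 7

The array has 7 inversion(s): (0,1), (0,2), (0,3), (0,5), (4,5), (4,7), (6,7). Each pair (i,j) satisfies i < j and arr[i] > arr[j].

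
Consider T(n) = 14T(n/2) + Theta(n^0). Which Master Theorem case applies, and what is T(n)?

Master Theorem for T(n) = 14T(n/2) + O(n^0):

a = 14, b = 2, c = 0
log_b(a) = log_2(14) = 3.8074

Case 1: c = 0 < log_2(14) = 3.8074
T(n) = O(n^(log_2 14))

For T(n) = 14T(n/2) + O(n^0): log_2(14) = 3.8074. This is Case 1 of the Master Theorem (c < log_b(a), work dominated by leaves), giving O(n^(log_2 14)).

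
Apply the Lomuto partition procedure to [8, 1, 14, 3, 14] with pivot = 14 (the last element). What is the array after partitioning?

Lomuto partition with pivot = 14:

Initial array: [8, 1, 14, 3, 14]

arr[0]=8 <= 14: swap with position 0, array becomes [8, 1, 14, 3, 14]
arr[1]=1 <= 14: swap with position 1, array becomes [8, 1, 14, 3, 14]
arr[2]=14 <= 14: swap with position 2, array becomes [8, 1, 14, 3, 14]
arr[3]=3 <= 14: swap with position 3, array becomes [8, 1, 14, 3, 14]

Place pivot at position 4: [8, 1, 14, 3, 14]
Pivot position: 4

After partitioning with pivot 14, the array becomes [8, 1, 14, 3, 14]. The pivot is placed at index 4. All elements to the left of the pivot are <= 14, and all elements to the right are > 14.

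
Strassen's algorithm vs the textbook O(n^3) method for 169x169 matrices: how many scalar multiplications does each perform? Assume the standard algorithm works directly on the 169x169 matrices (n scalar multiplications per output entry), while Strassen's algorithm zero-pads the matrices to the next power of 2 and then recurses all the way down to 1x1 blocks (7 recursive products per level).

Matrix multiplication for 169x169 matrices:

Strassen's algorithm requires power-of-2 dimensions. Pad 169x169 to 256x256 (next power of 2).

Standard algorithm: 169^3 = 4826809 multiplications
Strassen's algorithm: 7^(log2(256)) = 7^8 = 5764801 multiplications
Difference: 4826809 - 5764801 = -937992 (Strassen uses MORE here due to padding overhead — for small or just-over-power-of-2 n, padding can outweigh the per-level savings)

Standard: 4826809 multiplications (169^3). Strassen: 5764801 multiplications (7^8, after padding to 256x256). Strassen reduces 8 recursive multiplications to 7 at each level.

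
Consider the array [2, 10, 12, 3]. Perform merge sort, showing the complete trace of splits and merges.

Merge sort trace:

Split: [2, 10, 12, 3] -> [2, 10] and [12, 3]
  Split: [2, 10] -> [2] and [10]
  Merge: [2] + [10] -> [2, 10]
  Split: [12, 3] -> [12] and [3]
  Merge: [12] + [3] -> [3, 12]
Merge: [2, 10] + [3, 12] -> [2, 3, 10, 12]

Final sorted array: [2, 3, 10, 12]

The merge sort proceeds by recursively splitting the array and merging sorted halves.
After all merges, the sorted array is [2, 3, 10, 12].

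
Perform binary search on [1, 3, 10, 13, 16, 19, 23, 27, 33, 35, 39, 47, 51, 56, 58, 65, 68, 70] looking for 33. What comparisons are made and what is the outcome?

Binary search for 33 in [1, 3, 10, 13, 16, 19, 23, 27, 33, 35, 39, 47, 51, 56, 58, 65, 68, 70]:

lo=0, hi=17, mid=8, arr[mid]=33 -> Found target at index 8!

Binary search finds 33 at index 8 after 1 comparisons. The search repeatedly halves the search space by comparing with the middle element.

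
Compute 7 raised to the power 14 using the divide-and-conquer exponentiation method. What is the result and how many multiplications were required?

Computing 7^14 by squaring (build up from 7^1; each line after the first costs one multiplication):

7^1 = 7
7^2 = (7^1)^2 = 7^2 = 49
7^3 = 7 * 7^2 = 7 * 49 = 343
7^6 = (7^3)^2 = 343^2 = 117649
7^7 = 7 * 7^6 = 7 * 117649 = 823543
7^14 = (7^7)^2 = 823543^2 = 678223072849

Result: 678223072849
Multiplications needed: 5 (5 lines after 7^1)

7^14 = 678223072849. Using exponentiation by squaring, this requires 5 multiplications. The key idea: if the exponent is even, square the half-power; if odd, multiply by the base once.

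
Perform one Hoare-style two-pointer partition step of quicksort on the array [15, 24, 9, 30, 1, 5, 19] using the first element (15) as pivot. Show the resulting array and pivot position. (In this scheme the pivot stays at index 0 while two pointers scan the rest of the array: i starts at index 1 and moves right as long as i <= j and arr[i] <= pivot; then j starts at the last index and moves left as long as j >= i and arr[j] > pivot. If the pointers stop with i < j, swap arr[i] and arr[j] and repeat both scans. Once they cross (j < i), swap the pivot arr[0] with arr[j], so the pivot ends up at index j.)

Hoare-style two-pointer partition with pivot = 15:

Initial array: [15, 24, 9, 30, 1, 5, 19]

Pointers start at i = 1, j = 6.
i stops at index 1 (arr[1]=24 > 15), j stops at index 5 (arr[5]=5 <= 15): swap arr[1] and arr[5], array becomes [15, 5, 9, 30, 1, 24, 19]
i stops at index 3 (arr[3]=30 > 15), j stops at index 4 (arr[4]=1 <= 15): swap arr[3] and arr[4], array becomes [15, 5, 9, 1, 30, 24, 19]
i ends at 4, j ends at 3: the pointers have crossed (j < i), so scanning stops.

Swap pivot arr[0] with arr[3] to place pivot at position 3: [1, 5, 9, 15, 30, 24, 19]
Pivot position: 3

After partitioning with pivot 15, the array becomes [1, 5, 9, 15, 30, 24, 19]. The pivot is placed at index 3. All elements to the left of the pivot are <= 15, and all elements to the right are > 15.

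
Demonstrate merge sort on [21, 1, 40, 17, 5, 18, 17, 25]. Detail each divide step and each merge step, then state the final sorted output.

Merge sort trace:

Split: [21, 1, 40, 17, 5, 18, 17, 25] -> [21, 1, 40, 17] and [5, 18, 17, 25]
  Split: [21, 1, 40, 17] -> [21, 1] and [40, 17]
    Split: [21, 1] -> [21] and [1]
    Merge: [21] + [1] -> [1, 21]
    Split: [40, 17] -> [40] and [17]
    Merge: [40] + [17] -> [17, 40]
  Merge: [1, 21] + [17, 40] -> [1, 17, 21, 40]
  Split: [5, 18, 17, 25] -> [5, 18] and [17, 25]
    Split: [5, 18] -> [5] and [18]
    Merge: [5] + [18] -> [5, 18]
    Split: [17, 25] -> [17] and [25]
    Merge: [17] + [25] -> [17, 25]
  Merge: [5, 18] + [17, 25] -> [5, 17, 18, 25]
Merge: [1, 17, 21, 40] + [5, 17, 18, 25] -> [1, 5, 17, 17, 18, 21, 25, 40]

Final sorted array: [1, 5, 17, 17, 18, 21, 25, 40]

The merge sort proceeds by recursively splitting the array and merging sorted halves.
After all merges, the sorted array is [1, 5, 17, 17, 18, 21, 25, 40].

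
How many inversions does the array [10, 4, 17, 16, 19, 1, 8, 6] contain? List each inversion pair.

Finding inversions in [10, 4, 17, 16, 19, 1, 8, 6]:

(0, 1): arr[0]=10 > arr[1]=4
(0, 5): arr[0]=10 > arr[5]=1
(0, 6): arr[0]=10 > arr[6]=8
(0, 7): arr[0]=10 > arr[7]=6
(1, 5): arr[1]=4 > arr[5]=1
(2, 3): arr[2]=17 > arr[3]=16
(2, 5): arr[2]=17 > arr[5]=1
(2, 6): arr[2]=17 > arr[6]=8
(2, 7): arr[2]=17 > arr[7]=6
(3, 5): arr[3]=16 > arr[5]=1
(3, 6): arr[3]=16 > arr[6]=8
(3, 7): arr[3]=16 > arr[7]=6
(4, 5): arr[4]=19 > arr[5]=1
(4, 6): arr[4]=19 > arr[6]=8
(4, 7): arr[4]=19 > arr[7]=6
(6, 7): arr[6]=8 > arr[7]=6

Total inversions: 16

The array has 16 inversion(s): (0,1), (0,5), (0,6), (0,7), (1,5), (2,3), (2,5), (2,6), (2,7), (3,5), (3,6), (3,7), (4,5), (4,6), (4,7), (6,7). Each pair (i,j) satisfies i < j and arr[i] > arr[j].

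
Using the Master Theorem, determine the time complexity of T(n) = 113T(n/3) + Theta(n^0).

Master Theorem for T(n) = 113T(n/3) + O(n^0):

a = 113, b = 3, c = 0
log_b(a) = log_3(113) = 4.3031

Case 1: c = 0 < log_3(113) = 4.3031
T(n) = O(n^(log_3 113))

For T(n) = 113T(n/3) + O(n^0): log_3(113) = 4.3031. This is Case 1 of the Master Theorem (c < log_b(a), work dominated by leaves), giving O(n^(log_3 113)).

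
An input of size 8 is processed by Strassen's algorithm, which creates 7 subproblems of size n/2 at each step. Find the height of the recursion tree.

For divide and conquer with division factor 2:

Problem sizes at each level:
Level 0: 8
Level 1: 4
Level 2: 2
Level 3: 1

The root is level 0 and the size-1 base case is level 3 (the tree spans levels 0 through 3, i.e. 4 levels counting the root), so the depth is the number of divisions: log_2(8) = 3

The recursion tree depth is log_2(8) = 3. At each level, the problem size is divided by 2, so it takes 3 divisions to reduce to a base case of size 1. The algorithm makes 7 recursive calls at each level.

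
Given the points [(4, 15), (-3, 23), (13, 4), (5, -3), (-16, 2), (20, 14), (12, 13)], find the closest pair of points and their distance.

Computing all pairwise distances among 7 points:

d((4, 15), (-3, 23)) = 10.6301
d((4, 15), (13, 4)) = 14.2127
d((4, 15), (5, -3)) = 18.0278
d((4, 15), (-16, 2)) = 23.8537
d((4, 15), (20, 14)) = 16.0312
d((4, 15), (12, 13)) = 8.2462
d((-3, 23), (13, 4)) = 24.8395
d((-3, 23), (5, -3)) = 27.2029
d((-3, 23), (-16, 2)) = 24.6982
d((-3, 23), (20, 14)) = 24.6982
d((-3, 23), (12, 13)) = 18.0278
d((13, 4), (5, -3)) = 10.6301
d((13, 4), (-16, 2)) = 29.0689
d((13, 4), (20, 14)) = 12.2066
d((13, 4), (12, 13)) = 9.0554
d((5, -3), (-16, 2)) = 21.587
d((5, -3), (20, 14)) = 22.6716
d((5, -3), (12, 13)) = 17.4642
d((-16, 2), (20, 14)) = 37.9473
d((-16, 2), (12, 13)) = 30.0832
d((20, 14), (12, 13)) = 8.0623 <-- minimum

Closest pair: (20, 14) and (12, 13) with distance 8.0623

The closest pair is (20, 14) and (12, 13) with Euclidean distance 8.0623. For 7 points, brute-force pairwise comparison is shown above. For large n, the divide-and-conquer algorithm (sort by x, recurse on halves, check the dividing strip) achieves O(n log n).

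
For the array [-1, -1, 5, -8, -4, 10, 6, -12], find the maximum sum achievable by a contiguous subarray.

Using Kadane's algorithm on [-1, -1, 5, -8, -4, 10, 6, -12]:

Scanning through the array:
Position 1 (value -1): max_ending_here = -1, max_so_far = -1
Position 2 (value 5): max_ending_here = 5, max_so_far = 5
Position 3 (value -8): max_ending_here = -3, max_so_far = 5
Position 4 (value -4): max_ending_here = -4, max_so_far = 5
Position 5 (value 10): max_ending_here = 10, max_so_far = 10
Position 6 (value 6): max_ending_here = 16, max_so_far = 16
Position 7 (value -12): max_ending_here = 4, max_so_far = 16

Maximum subarray: [10, 6]
Maximum sum: 16

The maximum subarray is [10, 6] with sum 16. This subarray runs from index 5 to index 6.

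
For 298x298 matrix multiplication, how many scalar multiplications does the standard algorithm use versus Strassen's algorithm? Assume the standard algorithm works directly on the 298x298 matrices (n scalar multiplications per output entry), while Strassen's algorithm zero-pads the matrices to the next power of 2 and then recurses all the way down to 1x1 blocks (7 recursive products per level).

Matrix multiplication for 298x298 matrices:

Strassen's algorithm requires power-of-2 dimensions. Pad 298x298 to 512x512 (next power of 2).

Standard algorithm: 298^3 = 26463592 multiplications
Strassen's algorithm: 7^(log2(512)) = 7^9 = 40353607 multiplications
Difference: 26463592 - 40353607 = -13890015 (Strassen uses MORE here due to padding overhead — for small or just-over-power-of-2 n, padding can outweigh the per-level savings)

Standard: 26463592 multiplications (298^3). Strassen: 40353607 multiplications (7^9, after padding to 512x512). Strassen reduces 8 recursive multiplications to 7 at each level.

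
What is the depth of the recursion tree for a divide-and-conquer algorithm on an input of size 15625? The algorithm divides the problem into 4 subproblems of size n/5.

For divide and conquer with division factor 5:

Problem sizes at each level:
Level 0: 15625
Level 1: 3125
Level 2: 625
Level 3: 125
Level 4: 25
Level 5: 5
Level 6: 1

The root is level 0 and the size-1 base case is level 6 (the tree spans levels 0 through 6, i.e. 7 levels counting the root), so the depth is the number of divisions: log_5(15625) = 6

The recursion tree depth is log_5(15625) = 6. At each level, the problem size is divided by 5, so it takes 6 divisions to reduce to a base case of size 1. The algorithm makes 4 recursive calls at each level.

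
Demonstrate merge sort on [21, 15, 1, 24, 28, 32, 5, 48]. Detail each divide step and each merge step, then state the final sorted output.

Merge sort trace:

Split: [21, 15, 1, 24, 28, 32, 5, 48] -> [21, 15, 1, 24] and [28, 32, 5, 48]
  Split: [21, 15, 1, 24] -> [21, 15] and [1, 24]
    Split: [21, 15] -> [21] and [15]
    Merge: [21] + [15] -> [15, 21]
    Split: [1, 24] -> [1] and [24]
    Merge: [1] + [24] -> [1, 24]
  Merge: [15, 21] + [1, 24] -> [1, 15, 21, 24]
  Split: [28, 32, 5, 48] -> [28, 32] and [5, 48]
    Split: [28, 32] -> [28] and [32]
    Merge: [28] + [32] -> [28, 32]
    Split: [5, 48] -> [5] and [48]
    Merge: [5] + [48] -> [5, 48]
  Merge: [28, 32] + [5, 48] -> [5, 28, 32, 48]
Merge: [1, 15, 21, 24] + [5, 28, 32, 48] -> [1, 5, 15, 21, 24, 28, 32, 48]

Final sorted array: [1, 5, 15, 21, 24, 28, 32, 48]

The merge sort proceeds by recursively splitting the array and merging sorted halves.
After all merges, the sorted array is [1, 5, 15, 21, 24, 28, 32, 48].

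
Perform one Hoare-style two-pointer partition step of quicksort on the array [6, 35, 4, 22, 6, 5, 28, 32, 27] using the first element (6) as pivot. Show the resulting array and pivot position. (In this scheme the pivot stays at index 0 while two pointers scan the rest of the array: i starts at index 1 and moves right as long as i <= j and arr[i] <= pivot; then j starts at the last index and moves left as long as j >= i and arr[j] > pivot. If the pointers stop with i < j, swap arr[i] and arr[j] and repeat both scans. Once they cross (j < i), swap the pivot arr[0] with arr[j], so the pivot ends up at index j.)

Hoare-style two-pointer partition with pivot = 6:

Initial array: [6, 35, 4, 22, 6, 5, 28, 32, 27]

Pointers start at i = 1, j = 8.
i stops at index 1 (arr[1]=35 > 6), j stops at index 5 (arr[5]=5 <= 6): swap arr[1] and arr[5], array becomes [6, 5, 4, 22, 6, 35, 28, 32, 27]
i stops at index 3 (arr[3]=22 > 6), j stops at index 4 (arr[4]=6 <= 6): swap arr[3] and arr[4], array becomes [6, 5, 4, 6, 22, 35, 28, 32, 27]
i ends at 4, j ends at 3: the pointers have crossed (j < i), so scanning stops.

Swap pivot arr[0] with arr[3] to place pivot at position 3: [6, 5, 4, 6, 22, 35, 28, 32, 27]
Pivot position: 3

After partitioning with pivot 6, the array becomes [6, 5, 4, 6, 22, 35, 28, 32, 27]. The pivot is placed at index 3. All elements to the left of the pivot are <= 6, and all elements to the right are > 6.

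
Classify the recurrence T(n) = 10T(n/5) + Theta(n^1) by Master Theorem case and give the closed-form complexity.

Master Theorem for T(n) = 10T(n/5) + O(n^1):

a = 10, b = 5, c = 1
log_b(a) = log_5(10) = 1.4307

Case 1: c = 1 < log_5(10) = 1.4307
T(n) = O(n^(log_5 10))

For T(n) = 10T(n/5) + O(n^1): log_5(10) = 1.4307. This is Case 1 of the Master Theorem (c < log_b(a), work dominated by leaves), giving O(n^(log_5 10)).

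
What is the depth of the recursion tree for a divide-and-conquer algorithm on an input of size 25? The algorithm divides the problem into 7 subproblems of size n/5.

For divide and conquer with division factor 5:

Problem sizes at each level:
Level 0: 25
Level 1: 5
Level 2: 1

The root is level 0 and the size-1 base case is level 2 (the tree spans levels 0 through 2, i.e. 3 levels counting the root), so the depth is the number of divisions: log_5(25) = 2

The recursion tree depth is log_5(25) = 2. At each level, the problem size is divided by 5, so it takes 2 divisions to reduce to a base case of size 1. The algorithm makes 7 recursive calls at each level.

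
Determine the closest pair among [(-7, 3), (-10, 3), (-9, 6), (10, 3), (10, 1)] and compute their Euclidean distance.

Computing all pairwise distances among 5 points:

d((-7, 3), (-10, 3)) = 3.0
d((-7, 3), (-9, 6)) = 3.6056
d((-7, 3), (10, 3)) = 17.0
d((-7, 3), (10, 1)) = 17.1172
d((-10, 3), (-9, 6)) = 3.1623
d((-10, 3), (10, 3)) = 20.0
d((-10, 3), (10, 1)) = 20.0998
d((-9, 6), (10, 3)) = 19.2354
d((-9, 6), (10, 1)) = 19.6469
d((10, 3), (10, 1)) = 2.0 <-- minimum

Closest pair: (10, 3) and (10, 1) with distance 2.0

The closest pair is (10, 3) and (10, 1) with Euclidean distance 2.0. For 5 points, brute-force pairwise comparison is shown above. For large n, the divide-and-conquer algorithm (sort by x, recurse on halves, check the dividing strip) achieves O(n log n).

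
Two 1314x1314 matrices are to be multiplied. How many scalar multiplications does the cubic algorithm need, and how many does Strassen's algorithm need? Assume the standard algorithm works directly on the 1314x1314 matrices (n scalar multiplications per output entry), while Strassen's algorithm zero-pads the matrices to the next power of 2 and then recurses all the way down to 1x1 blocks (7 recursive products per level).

Matrix multiplication for 1314x1314 matrices:

Strassen's algorithm requires power-of-2 dimensions. Pad 1314x1314 to 2048x2048 (next power of 2).

Standard algorithm: 1314^3 = 2268747144 multiplications
Strassen's algorithm: 7^(log2(2048)) = 7^11 = 1977326743 multiplications
Savings: 2268747144 - 1977326743 = 291420401 multiplications

Standard: 2268747144 multiplications (1314^3). Strassen: 1977326743 multiplications (7^11, after padding to 2048x2048). Strassen reduces 8 recursive multiplications to 7 at each level.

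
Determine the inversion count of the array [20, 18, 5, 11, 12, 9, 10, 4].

Finding inversions in [20, 18, 5, 11, 12, 9, 10, 4]:

(0, 1): arr[0]=20 > arr[1]=18
(0, 2): arr[0]=20 > arr[2]=5
(0, 3): arr[0]=20 > arr[3]=11
(0, 4): arr[0]=20 > arr[4]=12
(0, 5): arr[0]=20 > arr[5]=9
(0, 6): arr[0]=20 > arr[6]=10
(0, 7): arr[0]=20 > arr[7]=4
(1, 2): arr[1]=18 > arr[2]=5
(1, 3): arr[1]=18 > arr[3]=11
(1, 4): arr[1]=18 > arr[4]=12
(1, 5): arr[1]=18 > arr[5]=9
(1, 6): arr[1]=18 > arr[6]=10
(1, 7): arr[1]=18 > arr[7]=4
(2, 7): arr[2]=5 > arr[7]=4
(3, 5): arr[3]=11 > arr[5]=9
(3, 6): arr[3]=11 > arr[6]=10
(3, 7): arr[3]=11 > arr[7]=4
(4, 5): arr[4]=12 > arr[5]=9
(4, 6): arr[4]=12 > arr[6]=10
(4, 7): arr[4]=12 > arr[7]=4
(5, 7): arr[5]=9 > arr[7]=4
(6, 7): arr[6]=10 > arr[7]=4

Total inversions: 22

The array has 22 inversion(s): (0,1), (0,2), (0,3), (0,4), (0,5), (0,6), (0,7), (1,2), (1,3), (1,4), (1,5), (1,6), (1,7), (2,7), (3,5), (3,6), (3,7), (4,5), (4,6), (4,7), (5,7), (6,7). Each pair (i,j) satisfies i < j and arr[i] > arr[j].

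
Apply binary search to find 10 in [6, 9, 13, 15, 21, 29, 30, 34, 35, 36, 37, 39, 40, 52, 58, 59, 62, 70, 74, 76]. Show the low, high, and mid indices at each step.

Binary search for 10 in [6, 9, 13, 15, 21, 29, 30, 34, 35, 36, 37, 39, 40, 52, 58, 59, 62, 70, 74, 76]:

lo=0, hi=19, mid=9, arr[mid]=36 -> 36 > 10, search left half
lo=0, hi=8, mid=4, arr[mid]=21 -> 21 > 10, search left half
lo=0, hi=3, mid=1, arr[mid]=9 -> 9 < 10, search right half
lo=2, hi=3, mid=2, arr[mid]=13 -> 13 > 10, search left half
lo=2 > hi=1, target 10 not found

Binary search determines that 10 is not in the array after 4 comparisons. The search space was exhausted without finding the target.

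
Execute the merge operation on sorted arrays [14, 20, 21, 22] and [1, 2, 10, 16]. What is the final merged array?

Merging process:

Compare 14 vs 1: take 1 from right. Merged: [1]
Compare 14 vs 2: take 2 from right. Merged: [1, 2]
Compare 14 vs 10: take 10 from right. Merged: [1, 2, 10]
Compare 14 vs 16: take 14 from left. Merged: [1, 2, 10, 14]
Compare 20 vs 16: take 16 from right. Merged: [1, 2, 10, 14, 16]
Append remaining from left: [20, 21, 22]. Merged: [1, 2, 10, 14, 16, 20, 21, 22]

Final merged array: [1, 2, 10, 14, 16, 20, 21, 22]
Total comparisons: 5

The merged array is [1, 2, 10, 14, 16, 20, 21, 22], requiring 5 comparisons. The merge step runs in O(n) time where n is the total number of elements.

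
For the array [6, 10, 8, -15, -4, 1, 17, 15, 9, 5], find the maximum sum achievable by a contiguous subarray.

Using Kadane's algorithm on [6, 10, 8, -15, -4, 1, 17, 15, 9, 5]:

Scanning through the array:
Position 1 (value 10): max_ending_here = 16, max_so_far = 16
Position 2 (value 8): max_ending_here = 24, max_so_far = 24
Position 3 (value -15): max_ending_here = 9, max_so_far = 24
Position 4 (value -4): max_ending_here = 5, max_so_far = 24
Position 5 (value 1): max_ending_here = 6, max_so_far = 24
Position 6 (value 17): max_ending_here = 23, max_so_far = 24
Position 7 (value 15): max_ending_here = 38, max_so_far = 38
Position 8 (value 9): max_ending_here = 47, max_so_far = 47
Position 9 (value 5): max_ending_here = 52, max_so_far = 52

Maximum subarray: [6, 10, 8, -15, -4, 1, 17, 15, 9, 5]
Maximum sum: 52

The maximum subarray is [6, 10, 8, -15, -4, 1, 17, 15, 9, 5] with sum 52. This subarray runs from index 0 to index 9.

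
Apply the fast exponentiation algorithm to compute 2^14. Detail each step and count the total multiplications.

Computing 2^14 by squaring (build up from 2^1; each line after the first costs one multiplication):

2^1 = 2
2^2 = (2^1)^2 = 2^2 = 4
2^3 = 2 * 2^2 = 2 * 4 = 8
2^6 = (2^3)^2 = 8^2 = 64
2^7 = 2 * 2^6 = 2 * 64 = 128
2^14 = (2^7)^2 = 128^2 = 16384

Result: 16384
Multiplications needed: 5 (5 lines after 2^1)

2^14 = 16384. Using exponentiation by squaring, this requires 5 multiplications. The key idea: if the exponent is even, square the half-power; if odd, multiply by the base once.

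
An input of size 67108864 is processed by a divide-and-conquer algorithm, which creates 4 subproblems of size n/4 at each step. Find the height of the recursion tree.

For divide and conquer with division factor 4:

Problem sizes at each level:
Level 0: 67108864
Level 1: 16777216
Level 2: 4194304
Level 3: 1048576
Level 4: 262144
Level 5: 65536
Level 6: 16384
Level 7: 4096
Level 8: 1024
Level 9: 256
Level 10: 64
Level 11: 16
Level 12: 4
Level 13: 1

The root is level 0 and the size-1 base case is level 13 (the tree spans levels 0 through 13, i.e. 14 levels counting the root), so the depth is the number of divisions: log_4(67108864) = 13

The recursion tree depth is log_4(67108864) = 13. At each level, the problem size is divided by 4, so it takes 13 divisions to reduce to a base case of size 1. The algorithm makes 4 recursive calls at each level.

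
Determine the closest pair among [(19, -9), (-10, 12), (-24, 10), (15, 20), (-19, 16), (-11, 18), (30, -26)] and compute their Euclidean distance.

Computing all pairwise distances among 7 points:

d((19, -9), (-10, 12)) = 35.805
d((19, -9), (-24, 10)) = 47.0106
d((19, -9), (15, 20)) = 29.2746
d((19, -9), (-19, 16)) = 45.4863
d((19, -9), (-11, 18)) = 40.3609
d((19, -9), (30, -26)) = 20.2485
d((-10, 12), (-24, 10)) = 14.1421
d((-10, 12), (15, 20)) = 26.2488
d((-10, 12), (-19, 16)) = 9.8489
d((-10, 12), (-11, 18)) = 6.0828 <-- minimum
d((-10, 12), (30, -26)) = 55.1725
d((-24, 10), (15, 20)) = 40.2616
d((-24, 10), (-19, 16)) = 7.8102
d((-24, 10), (-11, 18)) = 15.2643
d((-24, 10), (30, -26)) = 64.8999
d((15, 20), (-19, 16)) = 34.2345
d((15, 20), (-11, 18)) = 26.0768
d((15, 20), (30, -26)) = 48.3839
d((-19, 16), (-11, 18)) = 8.2462
d((-19, 16), (30, -26)) = 64.5368
d((-11, 18), (30, -26)) = 60.1415

Closest pair: (-10, 12) and (-11, 18) with distance 6.0828

The closest pair is (-10, 12) and (-11, 18) with Euclidean distance 6.0828. For 7 points, brute-force pairwise comparison is shown above. For large n, the divide-and-conquer algorithm (sort by x, recurse on halves, check the dividing strip) achieves O(n log n).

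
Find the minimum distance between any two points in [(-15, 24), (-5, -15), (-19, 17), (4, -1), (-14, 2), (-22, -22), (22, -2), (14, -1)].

Computing all pairwise distances among 8 points:

d((-15, 24), (-5, -15)) = 40.2616
d((-15, 24), (-19, 17)) = 8.0623 <-- minimum
d((-15, 24), (4, -1)) = 31.4006
d((-15, 24), (-14, 2)) = 22.0227
d((-15, 24), (-22, -22)) = 46.5296
d((-15, 24), (22, -2)) = 45.2217
d((-15, 24), (14, -1)) = 38.2884
d((-5, -15), (-19, 17)) = 34.9285
d((-5, -15), (4, -1)) = 16.6433
d((-5, -15), (-14, 2)) = 19.2354
d((-5, -15), (-22, -22)) = 18.3848
d((-5, -15), (22, -2)) = 29.9666
d((-5, -15), (14, -1)) = 23.6008
d((-19, 17), (4, -1)) = 29.2062
d((-19, 17), (-14, 2)) = 15.8114
d((-19, 17), (-22, -22)) = 39.1152
d((-19, 17), (22, -2)) = 45.1885
d((-19, 17), (14, -1)) = 37.5899
d((4, -1), (-14, 2)) = 18.2483
d((4, -1), (-22, -22)) = 33.4215
d((4, -1), (22, -2)) = 18.0278
d((4, -1), (14, -1)) = 10.0
d((-14, 2), (-22, -22)) = 25.2982
d((-14, 2), (22, -2)) = 36.2215
d((-14, 2), (14, -1)) = 28.1603
d((-22, -22), (22, -2)) = 48.3322
d((-22, -22), (14, -1)) = 41.6773
d((22, -2), (14, -1)) = 8.0623 <-- minimum

Minimum distance: 8.0623 (tie among 2 pairs: (-15, 24) and (-19, 17); (22, -2) and (14, -1))

The minimum Euclidean distance is 8.0623. There is a tie: 2 pairs achieve this minimum — (-15, 24) and (-19, 17); (22, -2) and (14, -1). Any of these is a valid closest pair. For 8 points, brute-force pairwise comparison is shown above. For large n, the divide-and-conquer algorithm (sort by x, recurse on halves, check the dividing strip) achieves O(n log n).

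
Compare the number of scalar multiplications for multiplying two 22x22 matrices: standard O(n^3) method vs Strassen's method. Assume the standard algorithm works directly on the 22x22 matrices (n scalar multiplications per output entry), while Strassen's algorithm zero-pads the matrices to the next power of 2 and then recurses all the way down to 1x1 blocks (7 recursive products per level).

Matrix multiplication for 22x22 matrices:

Strassen's algorithm requires power-of-2 dimensions. Pad 22x22 to 32x32 (next power of 2).

Standard algorithm: 22^3 = 10648 multiplications
Strassen's algorithm: 7^(log2(32)) = 7^5 = 16807 multiplications
Difference: 10648 - 16807 = -6159 (Strassen uses MORE here due to padding overhead — for small or just-over-power-of-2 n, padding can outweigh the per-level savings)

Standard: 10648 multiplications (22^3). Strassen: 16807 multiplications (7^5, after padding to 32x32). Strassen reduces 8 recursive multiplications to 7 at each level.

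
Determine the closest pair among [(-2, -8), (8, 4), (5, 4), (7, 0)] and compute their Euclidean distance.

Computing all pairwise distances among 4 points:

d((-2, -8), (8, 4)) = 15.6205
d((-2, -8), (5, 4)) = 13.8924
d((-2, -8), (7, 0)) = 12.0416
d((8, 4), (5, 4)) = 3.0 <-- minimum
d((8, 4), (7, 0)) = 4.1231
d((5, 4), (7, 0)) = 4.4721

Closest pair: (8, 4) and (5, 4) with distance 3.0

The closest pair is (8, 4) and (5, 4) with Euclidean distance 3.0. For 4 points, brute-force pairwise comparison is shown above. For large n, the divide-and-conquer algorithm (sort by x, recurse on halves, check the dividing strip) achieves O(n log n).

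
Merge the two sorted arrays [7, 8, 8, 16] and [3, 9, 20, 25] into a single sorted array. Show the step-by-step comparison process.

Merging process:

Compare 7 vs 3: take 3 from right. Merged: [3]
Compare 7 vs 9: take 7 from left. Merged: [3, 7]
Compare 8 vs 9: take 8 from left. Merged: [3, 7, 8]
Compare 8 vs 9: take 8 from left. Merged: [3, 7, 8, 8]
Compare 16 vs 9: take 9 from right. Merged: [3, 7, 8, 8, 9]
Compare 16 vs 20: take 16 from left. Merged: [3, 7, 8, 8, 9, 16]
Append remaining from right: [20, 25]. Merged: [3, 7, 8, 8, 9, 16, 20, 25]

Final merged array: [3, 7, 8, 8, 9, 16, 20, 25]
Total comparisons: 6

The merged array is [3, 7, 8, 8, 9, 16, 20, 25], requiring 6 comparisons. The merge step runs in O(n) time where n is the total number of elements.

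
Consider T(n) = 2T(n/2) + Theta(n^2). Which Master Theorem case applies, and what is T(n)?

Master Theorem for T(n) = 2T(n/2) + O(n^2):

a = 2, b = 2, c = 2
log_b(a) = log_2(2) = 1.0000

Case 3: c = 2 > log_2(2) = 1.0000
T(n) = O(n^2) = O(n^2)

For T(n) = 2T(n/2) + O(n^2): log_2(2) = 1.0000. This is Case 3 of the Master Theorem (c > log_b(a), work dominated by root), giving O(n^2).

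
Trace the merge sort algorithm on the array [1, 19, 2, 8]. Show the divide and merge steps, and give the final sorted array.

Merge sort trace:

Split: [1, 19, 2, 8] -> [1, 19] and [2, 8]
  Split: [1, 19] -> [1] and [19]
  Merge: [1] + [19] -> [1, 19]
  Split: [2, 8] -> [2] and [8]
  Merge: [2] + [8] -> [2, 8]
Merge: [1, 19] + [2, 8] -> [1, 2, 8, 19]

Final sorted array: [1, 2, 8, 19]

The merge sort proceeds by recursively splitting the array and merging sorted halves.
After all merges, the sorted array is [1, 2, 8, 19].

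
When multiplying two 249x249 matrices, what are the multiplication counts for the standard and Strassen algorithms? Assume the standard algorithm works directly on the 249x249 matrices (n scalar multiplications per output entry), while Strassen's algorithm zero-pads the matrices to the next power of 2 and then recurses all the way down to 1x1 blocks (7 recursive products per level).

Matrix multiplication for 249x249 matrices:

Strassen's algorithm requires power-of-2 dimensions. Pad 249x249 to 256x256 (next power of 2).

Standard algorithm: 249^3 = 15438249 multiplications
Strassen's algorithm: 7^(log2(256)) = 7^8 = 5764801 multiplications
Savings: 15438249 - 5764801 = 9673448 multiplications

Standard: 15438249 multiplications (249^3). Strassen: 5764801 multiplications (7^8, after padding to 256x256). Strassen reduces 8 recursive multiplications to 7 at each level.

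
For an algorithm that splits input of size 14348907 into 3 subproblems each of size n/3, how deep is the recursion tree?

For divide and conquer with division factor 3:

Problem sizes at each level:
Level 0: 14348907
Level 1: 4782969
Level 2: 1594323
Level 3: 531441
Level 4: 177147
Level 5: 59049
Level 6: 19683
Level 7: 6561
Level 8: 2187
Level 9: 729
Level 10: 243
Level 11: 81
Level 12: 27
Level 13: 9
Level 14: 3
Level 15: 1

The root is level 0 and the size-1 base case is level 15 (the tree spans levels 0 through 15, i.e. 16 levels counting the root), so the depth is the number of divisions: log_3(14348907) = 15

The recursion tree depth is log_3(14348907) = 15. At each level, the problem size is divided by 3, so it takes 15 divisions to reduce to a base case of size 1. The algorithm makes 3 recursive calls at each level.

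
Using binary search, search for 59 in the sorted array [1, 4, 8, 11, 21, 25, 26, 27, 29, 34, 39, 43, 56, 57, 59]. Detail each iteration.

Binary search for 59 in [1, 4, 8, 11, 21, 25, 26, 27, 29, 34, 39, 43, 56, 57, 59]:

lo=0, hi=14, mid=7, arr[mid]=27 -> 27 < 59, search right half
lo=8, hi=14, mid=11, arr[mid]=43 -> 43 < 59, search right half
lo=12, hi=14, mid=13, arr[mid]=57 -> 57 < 59, search right half
lo=14, hi=14, mid=14, arr[mid]=59 -> Found target at index 14!

Binary search finds 59 at index 14 after 4 comparisons. The search repeatedly halves the search space by comparing with the middle element.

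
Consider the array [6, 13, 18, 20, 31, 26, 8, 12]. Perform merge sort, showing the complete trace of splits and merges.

Merge sort trace:

Split: [6, 13, 18, 20, 31, 26, 8, 12] -> [6, 13, 18, 20] and [31, 26, 8, 12]
  Split: [6, 13, 18, 20] -> [6, 13] and [18, 20]
    Split: [6, 13] -> [6] and [13]
    Merge: [6] + [13] -> [6, 13]
    Split: [18, 20] -> [18] and [20]
    Merge: [18] + [20] -> [18, 20]
  Merge: [6, 13] + [18, 20] -> [6, 13, 18, 20]
  Split: [31, 26, 8, 12] -> [31, 26] and [8, 12]
    Split: [31, 26] -> [31] and [26]
    Merge: [31] + [26] -> [26, 31]
    Split: [8, 12] -> [8] and [12]
    Merge: [8] + [12] -> [8, 12]
  Merge: [26, 31] + [8, 12] -> [8, 12, 26, 31]
Merge: [6, 13, 18, 20] + [8, 12, 26, 31] -> [6, 8, 12, 13, 18, 20, 26, 31]

Final sorted array: [6, 8, 12, 13, 18, 20, 26, 31]

The merge sort proceeds by recursively splitting the array and merging sorted halves.
After all merges, the sorted array is [6, 8, 12, 13, 18, 20, 26, 31].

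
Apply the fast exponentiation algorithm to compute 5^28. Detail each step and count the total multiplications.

Computing 5^28 by squaring (build up from 5^1; each line after the first costs one multiplication):

5^1 = 5
5^2 = (5^1)^2 = 5^2 = 25
5^3 = 5 * 5^2 = 5 * 25 = 125
5^6 = (5^3)^2 = 125^2 = 15625
5^7 = 5 * 5^6 = 5 * 15625 = 78125
5^14 = (5^7)^2 = 78125^2 = 6103515625
5^28 = (5^14)^2 = 6103515625^2 = 37252902984619140625

Result: 37252902984619140625
Multiplications needed: 6 (6 lines after 5^1)

5^28 = 37252902984619140625. Using exponentiation by squaring, this requires 6 multiplications. The key idea: if the exponent is even, square the half-power; if odd, multiply by the base once.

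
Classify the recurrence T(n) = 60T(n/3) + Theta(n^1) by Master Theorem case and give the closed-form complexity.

Master Theorem for T(n) = 60T(n/3) + O(n^1):

a = 60, b = 3, c = 1
log_b(a) = log_3(60) = 3.7268

Case 1: c = 1 < log_3(60) = 3.7268
T(n) = O(n^(log_3 60))

For T(n) = 60T(n/3) + O(n^1): log_3(60) = 3.7268. This is Case 1 of the Master Theorem (c < log_b(a), work dominated by leaves), giving O(n^(log_3 60)).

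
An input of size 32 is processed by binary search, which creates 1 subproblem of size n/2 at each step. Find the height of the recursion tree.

For divide and conquer with division factor 2:

Problem sizes at each level:
Level 0: 32
Level 1: 16
Level 2: 8
Level 3: 4
Level 4: 2
Level 5: 1

The root is level 0 and the size-1 base case is level 5 (the tree spans levels 0 through 5, i.e. 6 levels counting the root), so the depth is the number of divisions: log_2(32) = 5

The recursion tree depth is log_2(32) = 5. At each level, the problem size is divided by 2, so it takes 5 divisions to reduce to a base case of size 1. The algorithm makes 1 recursive call at each level.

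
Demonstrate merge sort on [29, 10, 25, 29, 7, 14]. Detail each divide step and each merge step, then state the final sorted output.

Merge sort trace:

Split: [29, 10, 25, 29, 7, 14] -> [29, 10, 25] and [29, 7, 14]
  Split: [29, 10, 25] -> [29] and [10, 25]
    Split: [10, 25] -> [10] and [25]
    Merge: [10] + [25] -> [10, 25]
  Merge: [29] + [10, 25] -> [10, 25, 29]
  Split: [29, 7, 14] -> [29] and [7, 14]
    Split: [7, 14] -> [7] and [14]
    Merge: [7] + [14] -> [7, 14]
  Merge: [29] + [7, 14] -> [7, 14, 29]
Merge: [10, 25, 29] + [7, 14, 29] -> [7, 10, 14, 25, 29, 29]

Final sorted array: [7, 10, 14, 25, 29, 29]

The merge sort proceeds by recursively splitting the array and merging sorted halves.
After all merges, the sorted array is [7, 10, 14, 25, 29, 29].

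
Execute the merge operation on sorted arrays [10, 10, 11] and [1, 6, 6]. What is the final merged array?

Merging process:

Compare 10 vs 1: take 1 from right. Merged: [1]
Compare 10 vs 6: take 6 from right. Merged: [1, 6]
Compare 10 vs 6: take 6 from right. Merged: [1, 6, 6]
Append remaining from left: [10, 10, 11]. Merged: [1, 6, 6, 10, 10, 11]

Final merged array: [1, 6, 6, 10, 10, 11]
Total comparisons: 3

The merged array is [1, 6, 6, 10, 10, 11], requiring 3 comparisons. The merge step runs in O(n) time where n is the total number of elements.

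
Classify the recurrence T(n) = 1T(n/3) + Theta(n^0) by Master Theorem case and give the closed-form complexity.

Master Theorem for T(n) = 1T(n/3) + O(n^0):

a = 1, b = 3, c = 0
log_b(a) = log_3(1) = 0.0000

Case 2: c = 0 = log_3(1) = 0.0000
T(n) = O(n^0 log n) = O(log n)

For T(n) = 1T(n/3) + O(n^0): log_3(1) = 0.0000. This is Case 2 of the Master Theorem (c = log_b(a), equal work at all levels), giving O(log n).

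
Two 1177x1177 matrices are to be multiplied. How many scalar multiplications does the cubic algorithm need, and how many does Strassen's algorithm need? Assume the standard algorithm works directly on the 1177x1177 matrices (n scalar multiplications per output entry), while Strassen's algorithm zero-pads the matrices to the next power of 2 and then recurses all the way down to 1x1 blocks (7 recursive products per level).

Matrix multiplication for 1177x1177 matrices:

Strassen's algorithm requires power-of-2 dimensions. Pad 1177x1177 to 2048x2048 (next power of 2).

Standard algorithm: 1177^3 = 1630532233 multiplications
Strassen's algorithm: 7^(log2(2048)) = 7^11 = 1977326743 multiplications
Difference: 1630532233 - 1977326743 = -346794510 (Strassen uses MORE here due to padding overhead — for small or just-over-power-of-2 n, padding can outweigh the per-level savings)

Standard: 1630532233 multiplications (1177^3). Strassen: 1977326743 multiplications (7^11, after padding to 2048x2048). Strassen reduces 8 recursive multiplications to 7 at each level.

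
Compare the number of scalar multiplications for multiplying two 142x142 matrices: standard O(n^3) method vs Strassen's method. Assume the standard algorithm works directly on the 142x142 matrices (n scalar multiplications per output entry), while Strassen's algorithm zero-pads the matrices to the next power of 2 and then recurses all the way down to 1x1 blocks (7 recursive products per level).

Matrix multiplication for 142x142 matrices:

Strassen's algorithm requires power-of-2 dimensions. Pad 142x142 to 256x256 (next power of 2).

Standard algorithm: 142^3 = 2863288 multiplications
Strassen's algorithm: 7^(log2(256)) = 7^8 = 5764801 multiplications
Difference: 2863288 - 5764801 = -2901513 (Strassen uses MORE here due to padding overhead — for small or just-over-power-of-2 n, padding can outweigh the per-level savings)

Standard: 2863288 multiplications (142^3). Strassen: 5764801 multiplications (7^8, after padding to 256x256). Strassen reduces 8 recursive multiplications to 7 at each level.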